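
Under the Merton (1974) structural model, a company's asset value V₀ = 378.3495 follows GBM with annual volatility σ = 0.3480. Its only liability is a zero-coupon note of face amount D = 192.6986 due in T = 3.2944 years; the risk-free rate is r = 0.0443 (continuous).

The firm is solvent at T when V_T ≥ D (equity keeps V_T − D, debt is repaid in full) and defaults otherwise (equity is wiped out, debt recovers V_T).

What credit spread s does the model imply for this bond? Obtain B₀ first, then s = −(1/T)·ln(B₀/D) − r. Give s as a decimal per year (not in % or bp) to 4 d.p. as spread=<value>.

spread=0.0130

d₁ = [ln(V₀/D) + (r + σ²/2)T] / (σ√T)
   = [ln(378.3495/192.6986) + (0.0443 + 0.5·0.3480²)·3.2944] / (0.3480·√3.2944)
   = [0.674691 + 0.345424] / 0.631637 = 1.615035
d₂ = d₁ − σ√T = 1.615035 − 0.631637 = 0.983398
N(d₁) = 0.946848,  N(d₂) = 0.837294,  e^(−rT) = 0.864208
E₀ = V₀·N(d₁) − D·e^(−rT)·N(d₂)
   = 378.3495·0.946848 − 192.6986·0.864208·0.837294 = 218.803639
B₀ = V₀ − E₀ = 378.3495 − 218.803639 = 159.545861
spread = −(1/T)·ln(B₀/D) − r = −(1/3.2944)·ln(159.545861/192.6986) − 0.0443 = 0.01300813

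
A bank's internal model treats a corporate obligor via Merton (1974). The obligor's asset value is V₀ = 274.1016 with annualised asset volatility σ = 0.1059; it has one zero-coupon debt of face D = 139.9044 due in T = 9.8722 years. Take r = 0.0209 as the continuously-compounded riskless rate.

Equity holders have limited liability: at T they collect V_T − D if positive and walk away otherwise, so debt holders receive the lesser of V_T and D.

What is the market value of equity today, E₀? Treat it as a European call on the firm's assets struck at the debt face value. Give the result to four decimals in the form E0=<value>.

E0=160.3547

d₁ = [ln(V₀/D) + (r + σ²/2)T] / (σ√T)
   = [ln(274.1016/139.9044) + (0.0209 + 0.5·0.1059²)·9.8722] / (0.1059·√9.8722)
   = [0.672540 + 0.261686] / 0.332738 = 2.807689
d₂ = d₁ − σ√T = 2.807689 − 0.332738 = 2.474950
N(d₁) = 0.997505,  N(d₂) = 0.993337,  e^(−rT) = 0.813565
E₀ = V₀·N(d₁) − D·e^(−rT)·N(d₂)
   = 274.1016·0.997505 − 139.9044·0.813565·0.993337 = 160.354723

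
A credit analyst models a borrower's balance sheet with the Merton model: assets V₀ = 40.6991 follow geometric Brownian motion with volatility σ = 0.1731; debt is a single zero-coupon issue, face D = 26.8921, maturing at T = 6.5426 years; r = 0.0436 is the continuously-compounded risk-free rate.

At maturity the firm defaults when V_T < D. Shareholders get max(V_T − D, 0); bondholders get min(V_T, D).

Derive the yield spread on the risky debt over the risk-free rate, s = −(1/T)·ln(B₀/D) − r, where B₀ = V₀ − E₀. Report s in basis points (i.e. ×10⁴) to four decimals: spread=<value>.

d₁ = [ln(V₀/D) + (r + σ²/2)T] / (σ√T)
   = [ln(40.6991/26.8921) + (0.0436 + 0.5·0.1731²)·6.5426] / (0.1731·√6.5426)
   = [0.414373 + 0.383277] / 0.442764 = 1.801526
d₂ = d₁ − σ√T = 1.801526 − 0.442764 = 1.358762
N(d₁) = 0.964190,  N(d₂) = 0.912889,  e^(−rT) = 0.751821
E₀ = V₀·N(d₁) − D·e^(−rT)·N(d₂)
   = 40.6991·0.964190 − 26.8921·0.751821·0.912889 = 20.784840
B₀ = V₀ − E₀ = 40.6991 − 20.784840 = 19.914260
spread = −(1/T)·ln(B₀/D) − r = −(1/6.5426)·ln(19.914260/26.8921) − 0.0436 = 0.00231393
in basis points: 0.00231393 × 10⁴ = 23.1393 bp

spread=23.1393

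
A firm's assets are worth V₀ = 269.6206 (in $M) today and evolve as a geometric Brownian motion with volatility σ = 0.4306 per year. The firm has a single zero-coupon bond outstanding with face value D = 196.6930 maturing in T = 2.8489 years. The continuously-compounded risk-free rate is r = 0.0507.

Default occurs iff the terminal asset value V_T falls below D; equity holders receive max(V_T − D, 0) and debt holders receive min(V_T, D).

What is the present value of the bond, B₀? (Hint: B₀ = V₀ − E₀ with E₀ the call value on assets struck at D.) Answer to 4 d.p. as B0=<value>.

d₁ = [ln(V₀/D) + (r + σ²/2)T] / (σ√T)
   = [ln(269.6206/196.6930) + (0.0507 + 0.5·0.4306²)·2.8489] / (0.4306·√2.8489)
   = [0.315372 + 0.408556] / 0.726796 = 0.996053
d₂ = d₁ − σ√T = 0.996053 − 0.726796 = 0.269256
N(d₁) = 0.840388,  N(d₂) = 0.606134,  e^(−rT) = 0.865508
E₀ = V₀·N(d₁) − D·e^(−rT)·N(d₂)
   = 269.6206·0.840388 − 196.6930·0.865508·0.606134 = 123.398059
B₀ = V₀ − E₀ = 269.6206 − 123.398059 = 146.222541

B0=146.2225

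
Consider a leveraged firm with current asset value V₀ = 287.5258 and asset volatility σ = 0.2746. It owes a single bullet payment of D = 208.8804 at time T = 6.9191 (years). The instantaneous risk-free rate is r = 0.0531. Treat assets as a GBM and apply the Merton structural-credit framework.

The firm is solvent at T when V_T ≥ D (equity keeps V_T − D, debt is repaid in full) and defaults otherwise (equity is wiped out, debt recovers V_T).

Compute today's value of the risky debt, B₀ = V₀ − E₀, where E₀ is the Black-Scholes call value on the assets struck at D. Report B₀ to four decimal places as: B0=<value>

B0=131.7309

d₁ = [ln(V₀/D) + (r + σ²/2)T] / (σ√T)
   = [ln(287.5258/208.8804) + (0.0531 + 0.5·0.2746²)·6.9191] / (0.2746·√6.9191)
   = [0.319551 + 0.628272] / 0.722313 = 1.312206
d₂ = d₁ − σ√T = 1.312206 − 0.722313 = 0.589893
N(d₁) = 0.905275,  N(d₂) = 0.722369,  e^(−rT) = 0.692530
E₀ = V₀·N(d₁) − D·e^(−rT)·N(d₂)
   = 287.5258·0.905275 − 208.8804·0.692530·0.722369 = 155.794929
B₀ = V₀ − E₀ = 287.5258 − 155.794929 = 131.730871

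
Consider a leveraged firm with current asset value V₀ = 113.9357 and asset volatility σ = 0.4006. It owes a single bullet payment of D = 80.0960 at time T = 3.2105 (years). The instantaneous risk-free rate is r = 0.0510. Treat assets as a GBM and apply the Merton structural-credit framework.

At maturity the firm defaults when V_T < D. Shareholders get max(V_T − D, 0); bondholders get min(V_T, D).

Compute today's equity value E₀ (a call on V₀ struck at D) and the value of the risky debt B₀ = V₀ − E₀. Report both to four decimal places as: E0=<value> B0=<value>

d₁ = [ln(V₀/D) + (r + σ²/2)T] / (σ√T)
   = [ln(113.9357/80.0960) + (0.0510 + 0.5·0.4006²)·3.2105] / (0.4006·√3.2105)
   = [0.352408 + 0.421347] / 0.717790 = 1.077969
d₂ = d₁ − σ√T = 1.077969 − 0.717790 = 0.360179
N(d₁) = 0.859476,  N(d₂) = 0.640643,  e^(−rT) = 0.848967
E₀ = V₀·N(d₁) − D·e^(−rT)·N(d₂)
   = 113.9357·0.859476 − 80.0960·0.848967·0.640643 = 54.362023
B₀ = V₀ − E₀ = 113.9357 − 54.362023 = 59.573677

E0=54.3620 B0=59.5737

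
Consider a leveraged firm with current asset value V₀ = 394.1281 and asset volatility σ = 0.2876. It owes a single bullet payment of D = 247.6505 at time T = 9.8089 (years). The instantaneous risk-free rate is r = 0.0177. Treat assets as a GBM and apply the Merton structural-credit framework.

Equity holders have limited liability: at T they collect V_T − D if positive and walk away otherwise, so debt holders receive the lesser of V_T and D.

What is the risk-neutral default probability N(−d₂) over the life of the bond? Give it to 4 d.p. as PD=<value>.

PD=0.3981

d₁ = [ln(V₀/D) + (r + σ²/2)T] / (σ√T)
   = [ln(394.1281/247.6505) + (0.0177 + 0.5·0.2876²)·9.8089] / (0.2876·√9.8089)
   = [0.464658 + 0.579283] / 0.900739 = 1.158982
d₂ = d₁ − σ√T = 1.158982 − 0.900739 = 0.258243
risk-neutral PD = N(−d₂) = N(-0.258243) = 0.398110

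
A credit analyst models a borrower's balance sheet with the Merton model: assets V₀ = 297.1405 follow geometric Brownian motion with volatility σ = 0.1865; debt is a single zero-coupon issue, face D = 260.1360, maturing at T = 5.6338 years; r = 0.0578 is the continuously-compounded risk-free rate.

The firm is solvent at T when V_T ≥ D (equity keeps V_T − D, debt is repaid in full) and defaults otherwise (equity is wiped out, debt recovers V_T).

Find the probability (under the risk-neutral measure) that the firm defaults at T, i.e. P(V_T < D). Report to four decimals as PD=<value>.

PD=0.2076

d₁ = [ln(V₀/D) + (r + σ²/2)T] / (σ√T)
   = [ln(297.1405/260.1360) + (0.0578 + 0.5·0.1865²)·5.6338] / (0.1865·√5.6338)
   = [0.133001 + 0.423612] / 0.442669 = 1.257399
d₂ = d₁ − σ√T = 1.257399 − 0.442669 = 0.814730
risk-neutral PD = N(−d₂) = N(-0.814730) = 0.207613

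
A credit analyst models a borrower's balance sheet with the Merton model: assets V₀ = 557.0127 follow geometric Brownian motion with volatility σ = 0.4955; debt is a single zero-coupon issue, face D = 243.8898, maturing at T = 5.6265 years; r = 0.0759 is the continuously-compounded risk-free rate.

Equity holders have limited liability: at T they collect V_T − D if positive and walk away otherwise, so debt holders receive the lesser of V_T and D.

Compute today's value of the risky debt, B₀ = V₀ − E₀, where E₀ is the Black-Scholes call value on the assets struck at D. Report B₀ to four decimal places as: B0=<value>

d₁ = [ln(V₀/D) + (r + σ²/2)T] / (σ√T)
   = [ln(557.0127/243.8898) + (0.0759 + 0.5·0.4955²)·5.6265] / (0.4955·√5.6265)
   = [0.825872 + 1.117761] / 1.175338 = 1.653680
d₂ = d₁ − σ√T = 1.653680 − 1.175338 = 0.478342
N(d₁) = 0.950904,  N(d₂) = 0.683796,  e^(−rT) = 0.652430
E₀ = V₀·N(d₁) − D·e^(−rT)·N(d₂)
   = 557.0127·0.950904 − 243.8898·0.652430·0.683796 = 420.859037
B₀ = V₀ − E₀ = 557.0127 − 420.859037 = 136.153663

B0=136.1537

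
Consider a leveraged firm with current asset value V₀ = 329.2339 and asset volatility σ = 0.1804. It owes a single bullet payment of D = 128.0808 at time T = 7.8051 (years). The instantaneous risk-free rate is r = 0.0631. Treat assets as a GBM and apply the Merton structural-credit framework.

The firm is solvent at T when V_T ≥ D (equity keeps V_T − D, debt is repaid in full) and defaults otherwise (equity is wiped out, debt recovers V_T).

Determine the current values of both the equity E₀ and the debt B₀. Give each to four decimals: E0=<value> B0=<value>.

d₁ = [ln(V₀/D) + (r + σ²/2)T] / (σ√T)
   = [ln(329.2339/128.0808) + (0.0631 + 0.5·0.1804²)·7.8051] / (0.1804·√7.8051)
   = [0.944107 + 0.619507] / 0.503994 = 3.102443
d₂ = d₁ − σ√T = 3.102443 − 0.503994 = 2.598449
N(d₁) = 0.999040,  N(d₂) = 0.995318,  e^(−rT) = 0.611096
E₀ = V₀·N(d₁) − D·e^(−rT)·N(d₂)
   = 329.2339·0.999040 − 128.0808·0.611096·0.995318 = 251.014814
B₀ = V₀ − E₀ = 329.2339 − 251.014814 = 78.219086

E0=251.0148 B0=78.2191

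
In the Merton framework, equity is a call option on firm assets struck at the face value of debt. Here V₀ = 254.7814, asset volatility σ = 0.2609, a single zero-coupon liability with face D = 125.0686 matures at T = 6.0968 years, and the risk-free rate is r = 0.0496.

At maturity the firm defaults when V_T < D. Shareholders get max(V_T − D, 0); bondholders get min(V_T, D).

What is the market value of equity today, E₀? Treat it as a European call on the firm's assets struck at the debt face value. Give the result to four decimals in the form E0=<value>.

E0=164.7020

d₁ = [ln(V₀/D) + (r + σ²/2)T] / (σ√T)
   = [ln(254.7814/125.0686) + (0.0496 + 0.5·0.2609²)·6.0968] / (0.2609·√6.0968)
   = [0.711544 + 0.509902] / 0.644206 = 1.896047
d₂ = d₁ − σ√T = 1.896047 − 0.644206 = 1.251841
N(d₁) = 0.971023,  N(d₂) = 0.894686,  e^(−rT) = 0.739041
E₀ = V₀·N(d₁) − D·e^(−rT)·N(d₂)
   = 254.7814·0.971023 − 125.0686·0.739041·0.894686 = 164.702006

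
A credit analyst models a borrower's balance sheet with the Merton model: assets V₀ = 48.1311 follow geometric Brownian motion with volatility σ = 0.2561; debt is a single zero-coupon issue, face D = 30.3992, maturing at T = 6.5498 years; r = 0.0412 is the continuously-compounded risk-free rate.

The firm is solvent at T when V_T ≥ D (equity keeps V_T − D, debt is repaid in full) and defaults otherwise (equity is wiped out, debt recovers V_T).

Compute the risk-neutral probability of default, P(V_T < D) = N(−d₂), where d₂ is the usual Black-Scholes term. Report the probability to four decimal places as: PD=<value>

PD=0.2162

d₁ = [ln(V₀/D) + (r + σ²/2)T] / (σ√T)
   = [ln(48.1311/30.3992) + (0.0412 + 0.5·0.2561²)·6.5498] / (0.2561·√6.5498)
   = [0.459512 + 0.484643] / 0.655426 = 1.440522
d₂ = d₁ − σ√T = 1.440522 − 0.655426 = 0.785096
risk-neutral PD = N(−d₂) = N(-0.785096) = 0.216199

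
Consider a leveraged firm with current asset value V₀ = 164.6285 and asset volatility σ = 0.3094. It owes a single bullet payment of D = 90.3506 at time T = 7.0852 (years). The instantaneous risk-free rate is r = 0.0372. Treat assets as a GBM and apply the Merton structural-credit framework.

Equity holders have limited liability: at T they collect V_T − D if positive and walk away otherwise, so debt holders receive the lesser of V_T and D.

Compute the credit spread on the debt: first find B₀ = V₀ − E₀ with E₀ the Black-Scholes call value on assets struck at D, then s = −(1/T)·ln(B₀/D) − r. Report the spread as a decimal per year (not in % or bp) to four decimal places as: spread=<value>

d₁ = [ln(V₀/D) + (r + σ²/2)T] / (σ√T)
   = [ln(164.6285/90.3506) + (0.0372 + 0.5·0.3094²)·7.0852] / (0.3094·√7.0852)
   = [0.599994 + 0.602697] / 0.823562 = 1.460352
d₂ = d₁ − σ√T = 1.460352 − 0.823562 = 0.636790
N(d₁) = 0.927903,  N(d₂) = 0.737869,  e^(−rT) = 0.768304
E₀ = V₀·N(d₁) − D·e^(−rT)·N(d₂)
   = 164.6285·0.927903 − 90.3506·0.768304·0.737869 = 101.538853
B₀ = V₀ − E₀ = 164.6285 − 101.538853 = 63.089647
spread = −(1/T)·ln(B₀/D) − r = −(1/7.0852)·ln(63.089647/90.3506) − 0.0372 = 0.01348890

spread=0.0135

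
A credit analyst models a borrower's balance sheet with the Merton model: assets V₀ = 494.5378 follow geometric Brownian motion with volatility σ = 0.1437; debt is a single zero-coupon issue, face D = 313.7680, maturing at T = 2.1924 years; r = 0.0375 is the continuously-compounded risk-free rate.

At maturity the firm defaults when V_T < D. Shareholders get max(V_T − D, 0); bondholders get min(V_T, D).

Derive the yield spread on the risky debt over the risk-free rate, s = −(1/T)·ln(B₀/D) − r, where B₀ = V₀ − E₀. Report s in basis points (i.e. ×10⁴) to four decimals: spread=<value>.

d₁ = [ln(V₀/D) + (r + σ²/2)T] / (σ√T)
   = [ln(494.5378/313.7680) + (0.0375 + 0.5·0.1437²)·2.1924] / (0.1437·√2.1924)
   = [0.454970 + 0.104851] / 0.212773 = 2.631070
d₂ = d₁ − σ√T = 2.631070 − 0.212773 = 2.418297
N(d₁) = 0.995744,  N(d₂) = 0.992203,  e^(−rT) = 0.921074
E₀ = V₀·N(d₁) − D·e^(−rT)·N(d₂)
   = 494.5378·0.995744 − 313.7680·0.921074·0.992203 = 205.682882
B₀ = V₀ − E₀ = 494.5378 − 205.682882 = 288.854918
spread = −(1/T)·ln(B₀/D) − r = −(1/2.1924)·ln(288.854918/313.7680) − 0.0375 = 0.00023459
in basis points: 0.00023459 × 10⁴ = 2.3459 bp

spread=2.3459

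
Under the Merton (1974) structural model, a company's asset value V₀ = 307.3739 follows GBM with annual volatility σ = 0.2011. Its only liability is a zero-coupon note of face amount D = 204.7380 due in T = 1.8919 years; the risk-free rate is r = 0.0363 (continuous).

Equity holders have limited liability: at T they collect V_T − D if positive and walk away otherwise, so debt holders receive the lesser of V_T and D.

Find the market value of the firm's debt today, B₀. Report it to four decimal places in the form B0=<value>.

B0=189.9824

d₁ = [ln(V₀/D) + (r + σ²/2)T] / (σ√T)
   = [ln(307.3739/204.7380) + (0.0363 + 0.5·0.2011²)·1.8919] / (0.2011·√1.8919)
   = [0.406334 + 0.106931] / 0.276606 = 1.855584
d₂ = d₁ − σ√T = 1.855584 − 0.276606 = 1.578978
N(d₁) = 0.968244,  N(d₂) = 0.942829,  e^(−rT) = 0.933629
E₀ = V₀·N(d₁) − D·e^(−rT)·N(d₂)
   = 307.3739·0.968244 − 204.7380·0.933629·0.942829 = 117.391542
B₀ = V₀ − E₀ = 307.3739 − 117.391542 = 189.982358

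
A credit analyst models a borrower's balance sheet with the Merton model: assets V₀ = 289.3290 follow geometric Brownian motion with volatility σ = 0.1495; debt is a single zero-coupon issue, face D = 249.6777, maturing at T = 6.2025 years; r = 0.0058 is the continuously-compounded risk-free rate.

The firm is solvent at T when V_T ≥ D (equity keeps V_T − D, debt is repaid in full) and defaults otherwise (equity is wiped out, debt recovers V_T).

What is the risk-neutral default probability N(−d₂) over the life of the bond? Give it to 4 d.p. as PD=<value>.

d₁ = [ln(V₀/D) + (r + σ²/2)T] / (σ√T)
   = [ln(289.3290/249.6777) + (0.0058 + 0.5·0.1495²)·6.2025] / (0.1495·√6.2025)
   = [0.147394 + 0.105288] / 0.372327 = 0.678655
d₂ = d₁ − σ√T = 0.678655 − 0.372327 = 0.306328
risk-neutral PD = N(−d₂) = N(-0.306328) = 0.379677

PD=0.3797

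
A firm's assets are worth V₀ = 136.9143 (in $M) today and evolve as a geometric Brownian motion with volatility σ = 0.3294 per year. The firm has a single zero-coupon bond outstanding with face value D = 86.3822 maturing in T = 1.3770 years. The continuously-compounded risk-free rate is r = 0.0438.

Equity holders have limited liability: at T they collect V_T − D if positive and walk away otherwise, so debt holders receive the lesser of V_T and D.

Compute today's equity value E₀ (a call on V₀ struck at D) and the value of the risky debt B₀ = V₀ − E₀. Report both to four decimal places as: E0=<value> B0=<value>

E0=57.2432 B0=79.6711

d₁ = [ln(V₀/D) + (r + σ²/2)T] / (σ√T)
   = [ln(136.9143/86.3822) + (0.0438 + 0.5·0.3294²)·1.3770] / (0.3294·√1.3770)
   = [0.460574 + 0.135018] / 0.386537 = 1.540841
d₂ = d₁ − σ√T = 1.540841 − 0.386537 = 1.154305
N(d₁) = 0.938322,  N(d₂) = 0.875812,  e^(−rT) = 0.941470
E₀ = V₀·N(d₁) − D·e^(−rT)·N(d₂)
   = 136.9143·0.938322 − 86.3822·0.941470·0.875812 = 57.243190
B₀ = V₀ − E₀ = 136.9143 − 57.243190 = 79.671110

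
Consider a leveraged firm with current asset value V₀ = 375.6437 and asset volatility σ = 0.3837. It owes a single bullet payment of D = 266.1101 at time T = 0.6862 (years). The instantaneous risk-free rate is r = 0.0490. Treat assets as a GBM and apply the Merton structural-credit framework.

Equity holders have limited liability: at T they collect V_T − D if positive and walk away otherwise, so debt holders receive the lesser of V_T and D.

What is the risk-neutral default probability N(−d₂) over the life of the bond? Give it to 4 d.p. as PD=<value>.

PD=0.1512

d₁ = [ln(V₀/D) + (r + σ²/2)T] / (σ√T)
   = [ln(375.6437/266.1101) + (0.0490 + 0.5·0.3837²)·0.6862] / (0.3837·√0.6862)
   = [0.344731 + 0.084137] / 0.317846 = 1.349293
d₂ = d₁ − σ√T = 1.349293 − 0.317846 = 1.031447
risk-neutral PD = N(−d₂) = N(-1.031447) = 0.151166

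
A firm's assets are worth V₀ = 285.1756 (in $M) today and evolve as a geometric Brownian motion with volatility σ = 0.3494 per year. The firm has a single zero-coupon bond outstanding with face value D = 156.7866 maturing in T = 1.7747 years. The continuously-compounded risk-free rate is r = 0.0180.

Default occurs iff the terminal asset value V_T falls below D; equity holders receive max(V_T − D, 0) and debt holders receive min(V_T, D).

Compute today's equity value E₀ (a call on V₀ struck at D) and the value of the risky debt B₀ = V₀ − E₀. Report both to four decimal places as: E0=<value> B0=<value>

E0=137.1732 B0=148.0024

d₁ = [ln(V₀/D) + (r + σ²/2)T] / (σ√T)
   = [ln(285.1756/156.7866) + (0.0180 + 0.5·0.3494²)·1.7747] / (0.3494·√1.7747)
   = [0.598219 + 0.140273] / 0.465463 = 1.586575
d₂ = d₁ − σ√T = 1.586575 − 0.465463 = 1.121111
N(d₁) = 0.943695,  N(d₂) = 0.868880,  e^(−rT) = 0.968560
E₀ = V₀·N(d₁) − D·e^(−rT)·N(d₂)
   = 285.1756·0.943695 − 156.7866·0.968560·0.868880 = 137.173220
B₀ = V₀ − E₀ = 285.1756 − 137.173220 = 148.002380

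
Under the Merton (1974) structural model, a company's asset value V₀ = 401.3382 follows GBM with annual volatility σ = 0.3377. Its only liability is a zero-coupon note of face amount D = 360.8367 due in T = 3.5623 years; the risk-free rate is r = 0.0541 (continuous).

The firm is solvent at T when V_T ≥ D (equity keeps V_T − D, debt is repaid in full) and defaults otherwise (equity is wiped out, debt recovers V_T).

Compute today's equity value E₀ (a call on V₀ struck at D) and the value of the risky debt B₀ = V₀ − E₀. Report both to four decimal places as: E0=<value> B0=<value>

d₁ = [ln(V₀/D) + (r + σ²/2)T] / (σ√T)
   = [ln(401.3382/360.8367) + (0.0541 + 0.5·0.3377²)·3.5623] / (0.3377·√3.5623)
   = [0.106379 + 0.395845] / 0.637377 = 0.787955
d₂ = d₁ − σ√T = 0.787955 − 0.637377 = 0.150578
N(d₁) = 0.784638,  N(d₂) = 0.559846,  e^(−rT) = 0.824713
E₀ = V₀·N(d₁) − D·e^(−rT)·N(d₂)
   = 401.3382·0.784638 − 360.8367·0.824713·0.559846 = 148.302842
B₀ = V₀ − E₀ = 401.3382 − 148.302842 = 253.035358

E0=148.3028 B0=253.0354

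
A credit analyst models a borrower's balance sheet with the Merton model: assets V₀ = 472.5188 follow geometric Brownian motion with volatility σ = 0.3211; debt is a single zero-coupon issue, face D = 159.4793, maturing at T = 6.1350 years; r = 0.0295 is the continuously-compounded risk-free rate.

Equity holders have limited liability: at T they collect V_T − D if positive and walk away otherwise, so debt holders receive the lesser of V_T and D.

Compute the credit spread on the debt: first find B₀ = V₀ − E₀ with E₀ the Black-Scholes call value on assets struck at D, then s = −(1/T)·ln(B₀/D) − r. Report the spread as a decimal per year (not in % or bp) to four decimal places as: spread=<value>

d₁ = [ln(V₀/D) + (r + σ²/2)T] / (σ√T)
   = [ln(472.5188/159.4793) + (0.0295 + 0.5·0.3211²)·6.1350] / (0.3211·√6.1350)
   = [1.086163 + 0.497258] / 0.795330 = 1.990897
d₂ = d₁ − σ√T = 1.990897 − 0.795330 = 1.195567
N(d₁) = 0.976754,  N(d₂) = 0.884067,  e^(−rT) = 0.834450
E₀ = V₀·N(d₁) − D·e^(−rT)·N(d₂)
   = 472.5188·0.976754 − 159.4793·0.834450·0.884067 = 343.885138
B₀ = V₀ − E₀ = 472.5188 − 343.885138 = 128.633662
spread = −(1/T)·ln(B₀/D) − r = −(1/6.1350)·ln(128.633662/159.4793) − 0.0295 = 0.00553596

spread=0.0055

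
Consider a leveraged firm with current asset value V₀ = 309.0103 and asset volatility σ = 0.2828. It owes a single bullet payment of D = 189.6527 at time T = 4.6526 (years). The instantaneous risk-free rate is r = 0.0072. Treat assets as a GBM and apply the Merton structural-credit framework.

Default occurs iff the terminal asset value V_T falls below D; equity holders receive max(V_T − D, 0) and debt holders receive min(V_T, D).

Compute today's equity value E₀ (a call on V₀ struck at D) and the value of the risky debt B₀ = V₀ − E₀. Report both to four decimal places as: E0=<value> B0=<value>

E0=140.9895 B0=168.0208

d₁ = [ln(V₀/D) + (r + σ²/2)T] / (σ√T)
   = [ln(309.0103/189.6527) + (0.0072 + 0.5·0.2828²)·4.6526] / (0.2828·√4.6526)
   = [0.488180 + 0.219547] / 0.609996 = 1.160214
d₂ = d₁ − σ√T = 1.160214 − 0.609996 = 0.550218
N(d₁) = 0.877019,  N(d₂) = 0.708915,  e^(−rT) = 0.967056
E₀ = V₀·N(d₁) − D·e^(−rT)·N(d₂)
   = 309.0103·0.877019 − 189.6527·0.967056·0.708915 = 140.989543
B₀ = V₀ − E₀ = 309.0103 − 140.989543 = 168.020757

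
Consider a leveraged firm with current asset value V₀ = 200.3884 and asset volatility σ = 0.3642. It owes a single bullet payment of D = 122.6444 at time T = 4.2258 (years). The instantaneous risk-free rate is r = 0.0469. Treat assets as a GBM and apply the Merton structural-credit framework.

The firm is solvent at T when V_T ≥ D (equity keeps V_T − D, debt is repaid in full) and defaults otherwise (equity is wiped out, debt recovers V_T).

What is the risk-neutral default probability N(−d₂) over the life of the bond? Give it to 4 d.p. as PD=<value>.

PD=0.2925

d₁ = [ln(V₀/D) + (r + σ²/2)T] / (σ√T)
   = [ln(200.3884/122.6444) + (0.0469 + 0.5·0.3642²)·4.2258] / (0.3642·√4.2258)
   = [0.490968 + 0.478449] / 0.748677 = 1.294840
d₂ = d₁ − σ√T = 1.294840 − 0.748677 = 0.546163
risk-neutral PD = N(−d₂) = N(-0.546163) = 0.292477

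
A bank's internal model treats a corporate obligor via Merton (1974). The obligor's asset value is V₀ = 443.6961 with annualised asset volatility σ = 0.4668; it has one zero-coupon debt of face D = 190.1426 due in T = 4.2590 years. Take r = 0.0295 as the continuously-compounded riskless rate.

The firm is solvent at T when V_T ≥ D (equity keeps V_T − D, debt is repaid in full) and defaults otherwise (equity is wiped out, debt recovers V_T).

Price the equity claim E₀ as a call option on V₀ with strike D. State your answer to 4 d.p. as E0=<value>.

E0=295.9591

d₁ = [ln(V₀/D) + (r + σ²/2)T] / (σ√T)
   = [ln(443.6961/190.1426) + (0.0295 + 0.5·0.4668²)·4.2590] / (0.4668·√4.2590)
   = [0.847366 + 0.589663] / 0.963351 = 1.491698
d₂ = d₁ − σ√T = 1.491698 − 0.963351 = 0.528346
N(d₁) = 0.932111,  N(d₂) = 0.701371,  e^(−rT) = 0.881932
E₀ = V₀·N(d₁) − D·e^(−rT)·N(d₂)
   = 443.6961·0.932111 − 190.1426·0.881932·0.701371 = 295.959123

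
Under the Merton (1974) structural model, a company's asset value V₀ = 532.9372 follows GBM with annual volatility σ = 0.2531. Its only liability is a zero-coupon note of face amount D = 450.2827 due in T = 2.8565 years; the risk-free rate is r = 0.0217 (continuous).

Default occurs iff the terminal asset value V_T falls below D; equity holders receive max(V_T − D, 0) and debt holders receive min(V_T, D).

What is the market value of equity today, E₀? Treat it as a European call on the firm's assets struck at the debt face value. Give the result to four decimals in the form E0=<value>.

E0=147.0714

d₁ = [ln(V₀/D) + (r + σ²/2)T] / (σ√T)
   = [ln(532.9372/450.2827) + (0.0217 + 0.5·0.2531²)·2.8565] / (0.2531·√2.8565)
   = [0.168528 + 0.153479] / 0.427769 = 0.752760
d₂ = d₁ − σ√T = 0.752760 − 0.427769 = 0.324991
N(d₁) = 0.774203,  N(d₂) = 0.627406,  e^(−rT) = 0.939896
E₀ = V₀·N(d₁) − D·e^(−rT)·N(d₂)
   = 532.9372·0.774203 − 450.2827·0.939896·0.627406 = 147.071425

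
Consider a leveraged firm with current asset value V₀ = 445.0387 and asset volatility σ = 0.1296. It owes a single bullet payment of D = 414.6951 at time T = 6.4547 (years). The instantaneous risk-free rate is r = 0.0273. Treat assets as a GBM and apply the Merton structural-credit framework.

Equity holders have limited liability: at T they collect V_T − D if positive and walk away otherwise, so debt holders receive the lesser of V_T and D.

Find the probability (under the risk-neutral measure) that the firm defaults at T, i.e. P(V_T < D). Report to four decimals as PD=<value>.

PD=0.2793

d₁ = [ln(V₀/D) + (r + σ²/2)T] / (σ√T)
   = [ln(445.0387/414.6951) + (0.0273 + 0.5·0.1296²)·6.4547] / (0.1296·√6.4547)
   = [0.070618 + 0.230420] / 0.329263 = 0.914278
d₂ = d₁ − σ√T = 0.914278 − 0.329263 = 0.585015
risk-neutral PD = N(−d₂) = N(-0.585015) = 0.279269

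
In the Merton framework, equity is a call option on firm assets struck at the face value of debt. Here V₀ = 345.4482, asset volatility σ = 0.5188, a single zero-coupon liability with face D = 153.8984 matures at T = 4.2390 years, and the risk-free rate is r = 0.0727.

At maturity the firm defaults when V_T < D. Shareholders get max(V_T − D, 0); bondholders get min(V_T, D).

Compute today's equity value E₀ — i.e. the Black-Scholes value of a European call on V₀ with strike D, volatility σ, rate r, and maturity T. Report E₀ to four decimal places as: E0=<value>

E0=247.0765

d₁ = [ln(V₀/D) + (r + σ²/2)T] / (σ√T)
   = [ln(345.4482/153.8984) + (0.0727 + 0.5·0.5188²)·4.2390] / (0.5188·√4.2390)
   = [0.808550 + 0.878646] / 1.068149 = 1.579552
d₂ = d₁ − σ√T = 1.579552 − 1.068149 = 0.511403
N(d₁) = 0.942895,  N(d₂) = 0.695466,  e^(−rT) = 0.734786
E₀ = V₀·N(d₁) − D·e^(−rT)·N(d₂)
   = 345.4482·0.942895 − 153.8984·0.734786·0.695466 = 247.076491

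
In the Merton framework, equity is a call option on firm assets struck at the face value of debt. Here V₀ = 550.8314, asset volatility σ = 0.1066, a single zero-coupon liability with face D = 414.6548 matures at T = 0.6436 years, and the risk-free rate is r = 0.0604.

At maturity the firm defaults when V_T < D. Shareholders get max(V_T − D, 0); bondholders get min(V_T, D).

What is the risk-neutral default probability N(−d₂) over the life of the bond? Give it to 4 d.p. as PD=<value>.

d₁ = [ln(V₀/D) + (r + σ²/2)T] / (σ√T)
   = [ln(550.8314/414.6548) + (0.0604 + 0.5·0.1066²)·0.6436] / (0.1066·√0.6436)
   = [0.283982 + 0.042530] / 0.085520 = 3.817990
d₂ = d₁ − σ√T = 3.817990 − 0.085520 = 3.732470
risk-neutral PD = N(−d₂) = N(-3.732470) = 0.000095

PD=0.0001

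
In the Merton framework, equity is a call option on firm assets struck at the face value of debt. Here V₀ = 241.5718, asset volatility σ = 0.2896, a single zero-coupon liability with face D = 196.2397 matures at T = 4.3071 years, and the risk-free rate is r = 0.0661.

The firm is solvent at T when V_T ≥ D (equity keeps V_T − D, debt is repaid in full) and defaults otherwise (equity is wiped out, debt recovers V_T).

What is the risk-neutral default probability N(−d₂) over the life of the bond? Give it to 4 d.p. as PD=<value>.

PD=0.3019

d₁ = [ln(V₀/D) + (r + σ²/2)T] / (σ√T)
   = [ln(241.5718/196.2397) + (0.0661 + 0.5·0.2896²)·4.3071] / (0.2896·√4.3071)
   = [0.207830 + 0.465314] / 0.601023 = 1.119996
d₂ = d₁ − σ√T = 1.119996 − 0.601023 = 0.518973
risk-neutral PD = N(−d₂) = N(-0.518973) = 0.301890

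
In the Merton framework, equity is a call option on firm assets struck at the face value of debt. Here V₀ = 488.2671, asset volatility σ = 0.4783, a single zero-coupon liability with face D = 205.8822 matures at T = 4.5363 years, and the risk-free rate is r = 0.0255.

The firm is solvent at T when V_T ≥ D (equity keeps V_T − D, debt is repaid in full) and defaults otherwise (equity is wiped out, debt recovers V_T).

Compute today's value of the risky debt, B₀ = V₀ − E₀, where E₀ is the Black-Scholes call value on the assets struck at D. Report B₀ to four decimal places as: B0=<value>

B0=158.1865

d₁ = [ln(V₀/D) + (r + σ²/2)T] / (σ√T)
   = [ln(488.2671/205.8822) + (0.0255 + 0.5·0.4783²)·4.5363] / (0.4783·√4.5363)
   = [0.863558 + 0.634562] / 1.018712 = 1.470603
d₂ = d₁ − σ√T = 1.470603 − 1.018712 = 0.451892
N(d₁) = 0.929301,  N(d₂) = 0.674327,  e^(−rT) = 0.890764
E₀ = V₀·N(d₁) − D·e^(−rT)·N(d₂)
   = 488.2671·0.929301 − 205.8822·0.890764·0.674327 = 330.080598
B₀ = V₀ − E₀ = 488.2671 − 330.080598 = 158.186502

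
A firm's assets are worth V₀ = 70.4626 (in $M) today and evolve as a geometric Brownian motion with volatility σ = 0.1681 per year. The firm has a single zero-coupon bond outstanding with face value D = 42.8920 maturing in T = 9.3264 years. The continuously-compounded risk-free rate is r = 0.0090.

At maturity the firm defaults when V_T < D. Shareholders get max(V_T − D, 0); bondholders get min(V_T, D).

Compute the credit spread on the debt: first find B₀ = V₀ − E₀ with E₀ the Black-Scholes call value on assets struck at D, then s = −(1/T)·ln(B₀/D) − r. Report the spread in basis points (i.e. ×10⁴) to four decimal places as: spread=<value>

d₁ = [ln(V₀/D) + (r + σ²/2)T] / (σ√T)
   = [ln(70.4626/42.8920) + (0.0090 + 0.5·0.1681²)·9.3264] / (0.1681·√9.3264)
   = [0.496397 + 0.215708] / 0.513363 = 1.387137
d₂ = d₁ − σ√T = 1.387137 − 0.513363 = 0.873774
N(d₁) = 0.917300,  N(d₂) = 0.808879,  e^(−rT) = 0.919489
E₀ = V₀·N(d₁) − D·e^(−rT)·N(d₂)
   = 70.4626·0.917300 − 42.8920·0.919489·0.808879 = 32.734191
B₀ = V₀ − E₀ = 70.4626 − 32.734191 = 37.728409
spread = −(1/T)·ln(B₀/D) − r = −(1/9.3264)·ln(37.728409/42.8920) − 0.0090 = 0.00475364
in basis points: 0.00475364 × 10⁴ = 47.5364 bp

spread=47.5364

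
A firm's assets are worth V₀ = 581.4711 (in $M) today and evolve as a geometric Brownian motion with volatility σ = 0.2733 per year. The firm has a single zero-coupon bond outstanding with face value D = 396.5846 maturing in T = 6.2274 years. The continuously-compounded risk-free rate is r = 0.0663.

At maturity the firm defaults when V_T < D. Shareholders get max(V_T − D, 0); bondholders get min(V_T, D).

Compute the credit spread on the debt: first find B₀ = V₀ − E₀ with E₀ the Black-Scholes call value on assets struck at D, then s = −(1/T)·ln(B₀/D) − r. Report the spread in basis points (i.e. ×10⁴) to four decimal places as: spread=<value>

spread=97.0829

d₁ = [ln(V₀/D) + (r + σ²/2)T] / (σ√T)
   = [ln(581.4711/396.5846) + (0.0663 + 0.5·0.2733²)·6.2274] / (0.2733·√6.2274)
   = [0.382672 + 0.645448] / 0.682014 = 1.507477
d₂ = d₁ − σ√T = 1.507477 − 0.682014 = 0.825463
N(d₁) = 0.934156,  N(d₂) = 0.795446,  e^(−rT) = 0.661744
E₀ = V₀·N(d₁) − D·e^(−rT)·N(d₂)
   = 581.4711·0.934156 − 396.5846·0.661744·0.795446 = 334.429841
B₀ = V₀ − E₀ = 581.4711 − 334.429841 = 247.041259
spread = −(1/T)·ln(B₀/D) − r = −(1/6.2274)·ln(247.041259/396.5846) − 0.0663 = 0.00970829
in basis points: 0.00970829 × 10⁴ = 97.0829 bp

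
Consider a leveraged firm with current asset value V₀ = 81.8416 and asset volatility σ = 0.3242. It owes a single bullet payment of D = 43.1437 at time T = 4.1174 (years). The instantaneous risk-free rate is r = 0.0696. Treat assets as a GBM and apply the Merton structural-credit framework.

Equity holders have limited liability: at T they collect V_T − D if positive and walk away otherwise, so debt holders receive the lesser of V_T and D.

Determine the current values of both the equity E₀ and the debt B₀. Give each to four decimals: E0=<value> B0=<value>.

d₁ = [ln(V₀/D) + (r + σ²/2)T] / (σ√T)
   = [ln(81.8416/43.1437) + (0.0696 + 0.5·0.3242²)·4.1174] / (0.3242·√4.1174)
   = [0.640249 + 0.502952] / 0.657846 = 1.737793
d₂ = d₁ − σ√T = 1.737793 − 0.657846 = 1.079947
N(d₁) = 0.958876,  N(d₂) = 0.859917,  e^(−rT) = 0.750834
E₀ = V₀·N(d₁) − D·e^(−rT)·N(d₂)
   = 81.8416·0.958876 − 43.1437·0.750834·0.859917 = 50.620042
B₀ = V₀ − E₀ = 81.8416 − 50.620042 = 31.221558

E0=50.6200 B0=31.2216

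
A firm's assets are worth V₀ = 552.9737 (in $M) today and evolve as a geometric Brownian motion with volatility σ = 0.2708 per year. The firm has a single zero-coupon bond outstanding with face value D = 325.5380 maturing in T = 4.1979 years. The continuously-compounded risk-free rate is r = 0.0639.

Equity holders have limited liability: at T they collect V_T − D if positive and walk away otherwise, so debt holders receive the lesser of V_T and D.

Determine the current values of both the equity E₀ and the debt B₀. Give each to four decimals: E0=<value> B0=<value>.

E0=310.7731 B0=242.2006

d₁ = [ln(V₀/D) + (r + σ²/2)T] / (σ√T)
   = [ln(552.9737/325.5380) + (0.0639 + 0.5·0.2708²)·4.1979] / (0.2708·√4.1979)
   = [0.529831 + 0.422167] / 0.554836 = 1.715820
d₂ = d₁ − σ√T = 1.715820 − 0.554836 = 1.160983
N(d₁) = 0.956902,  N(d₂) = 0.877176,  e^(−rT) = 0.764720
E₀ = V₀·N(d₁) − D·e^(−rT)·N(d₂)
   = 552.9737·0.956902 − 325.5380·0.764720·0.877176 = 310.773088
B₀ = V₀ − E₀ = 552.9737 − 310.773088 = 242.200612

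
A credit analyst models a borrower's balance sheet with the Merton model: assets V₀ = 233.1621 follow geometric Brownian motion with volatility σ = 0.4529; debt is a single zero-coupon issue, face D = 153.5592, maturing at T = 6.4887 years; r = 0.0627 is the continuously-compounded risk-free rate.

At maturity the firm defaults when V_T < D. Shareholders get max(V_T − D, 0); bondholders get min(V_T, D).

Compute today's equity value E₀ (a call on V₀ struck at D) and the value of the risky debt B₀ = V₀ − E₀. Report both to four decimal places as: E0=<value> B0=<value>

d₁ = [ln(V₀/D) + (r + σ²/2)T] / (σ√T)
   = [ln(233.1621/153.5592) + (0.0627 + 0.5·0.4529²)·6.4887] / (0.4529·√6.4887)
   = [0.417648 + 1.072317] / 1.153669 = 1.291502
d₂ = d₁ − σ√T = 1.291502 − 1.153669 = 0.137833
N(d₁) = 0.901735,  N(d₂) = 0.554814,  e^(−rT) = 0.665750
E₀ = V₀·N(d₁) − D·e^(−rT)·N(d₂)
   = 233.1621·0.901735 − 153.5592·0.665750·0.554814 = 153.530740
B₀ = V₀ − E₀ = 233.1621 − 153.530740 = 79.631360

E0=153.5307 B0=79.6314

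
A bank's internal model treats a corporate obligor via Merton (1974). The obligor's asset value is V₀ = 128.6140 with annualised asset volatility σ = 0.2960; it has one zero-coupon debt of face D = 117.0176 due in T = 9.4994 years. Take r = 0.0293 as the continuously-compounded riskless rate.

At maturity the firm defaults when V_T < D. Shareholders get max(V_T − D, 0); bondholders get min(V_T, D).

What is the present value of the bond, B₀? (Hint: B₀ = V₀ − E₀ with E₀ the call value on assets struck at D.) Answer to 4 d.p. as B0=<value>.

d₁ = [ln(V₀/D) + (r + σ²/2)T] / (σ√T)
   = [ln(128.6140/117.0176) + (0.0293 + 0.5·0.2960²)·9.4994] / (0.2960·√9.4994)
   = [0.094491 + 0.694482] / 0.912304 = 0.864814
d₂ = d₁ − σ√T = 0.864814 − 0.912304 = -0.047491
N(d₁) = 0.806429,  N(d₂) = 0.481061,  e^(−rT) = 0.757045
E₀ = V₀·N(d₁) − D·e^(−rT)·N(d₂)
   = 128.6140·0.806429 − 117.0176·0.757045·0.481061 = 61.102075
B₀ = V₀ − E₀ = 128.6140 − 61.102075 = 67.511925

B0=67.5119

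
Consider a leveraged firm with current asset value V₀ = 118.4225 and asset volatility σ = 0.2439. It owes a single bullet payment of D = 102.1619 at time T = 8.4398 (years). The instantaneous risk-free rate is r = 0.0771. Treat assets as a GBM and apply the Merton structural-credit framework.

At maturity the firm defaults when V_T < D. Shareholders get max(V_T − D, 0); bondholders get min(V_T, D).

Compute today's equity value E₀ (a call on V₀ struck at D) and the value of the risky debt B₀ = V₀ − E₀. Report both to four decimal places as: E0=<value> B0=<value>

E0=68.6411 B0=49.7814

d₁ = [ln(V₀/D) + (r + σ²/2)T] / (σ√T)
   = [ln(118.4225/102.1619) + (0.0771 + 0.5·0.2439²)·8.4398] / (0.2439·√8.4398)
   = [0.147700 + 0.901739] / 0.708562 = 1.481082
d₂ = d₁ − σ√T = 1.481082 − 0.708562 = 0.772520
N(d₁) = 0.930708,  N(d₂) = 0.780097,  e^(−rT) = 0.521676
E₀ = V₀·N(d₁) − D·e^(−rT)·N(d₂)
   = 118.4225·0.930708 − 102.1619·0.521676·0.780097 = 68.641149
B₀ = V₀ − E₀ = 118.4225 − 68.641149 = 49.781351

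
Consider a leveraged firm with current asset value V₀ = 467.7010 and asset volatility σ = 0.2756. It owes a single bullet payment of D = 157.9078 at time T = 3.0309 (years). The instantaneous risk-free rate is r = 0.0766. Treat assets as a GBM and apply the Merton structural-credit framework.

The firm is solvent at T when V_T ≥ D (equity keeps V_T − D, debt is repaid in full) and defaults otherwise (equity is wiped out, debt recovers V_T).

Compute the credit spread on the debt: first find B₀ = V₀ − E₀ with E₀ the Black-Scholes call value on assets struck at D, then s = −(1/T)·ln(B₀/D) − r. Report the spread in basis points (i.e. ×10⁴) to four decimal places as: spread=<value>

spread=2.7136

d₁ = [ln(V₀/D) + (r + σ²/2)T] / (σ√T)
   = [ln(467.7010/157.9078) + (0.0766 + 0.5·0.2756²)·3.0309] / (0.2756·√3.0309)
   = [1.085818 + 0.347273] / 0.479805 = 2.986819
d₂ = d₁ − σ√T = 2.986819 − 0.479805 = 2.507013
N(d₁) = 0.998591,  N(d₂) = 0.993912,  e^(−rT) = 0.792814
E₀ = V₀·N(d₁) − D·e^(−rT)·N(d₂)
   = 467.7010·0.998591 − 157.9078·0.792814·0.993912 = 342.612447
B₀ = V₀ − E₀ = 467.7010 − 342.612447 = 125.088553
spread = −(1/T)·ln(B₀/D) − r = −(1/3.0309)·ln(125.088553/157.9078) − 0.0766 = 0.00027136
in basis points: 0.00027136 × 10⁴ = 2.7136 bp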